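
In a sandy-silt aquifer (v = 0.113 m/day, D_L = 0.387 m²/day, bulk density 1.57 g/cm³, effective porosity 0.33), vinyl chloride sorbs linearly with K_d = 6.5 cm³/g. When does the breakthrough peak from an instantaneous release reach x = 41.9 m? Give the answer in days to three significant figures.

10900 days

Retardation factor R = 1 + ρ_b·K_d/n = 1 + 1.57 × 6.5/0.33 = 31.92.
Sorption retards both mechanisms: v_R = v/R = 0.003540 m/day, D_R = D/R = 0.01212 m²/day.
Peak time from v_R²t² + 2D_R t − x² = 0: t = (√(D_R² + v_R²x²) − D_R)/v_R².
√(D_R² + v_R²x²) = √(0.01212² + 0.003540² × 41.9²) = 0.1488; v_R² = 1.253e-05.
t = (0.1488 − 0.01212)/1.253e-05 = 10900 days.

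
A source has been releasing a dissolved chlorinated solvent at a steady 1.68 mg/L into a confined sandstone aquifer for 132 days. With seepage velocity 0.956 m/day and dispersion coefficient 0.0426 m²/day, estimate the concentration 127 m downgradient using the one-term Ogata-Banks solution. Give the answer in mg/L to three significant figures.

For a continuous step input, C/C₀ ≈ ½·erfc((x−vt)/(2√(Dt))).
vt = 0.956 × 132 = 126.192 m and 2√(Dt) = 2√(0.0426 × 132) = 4.743 m.
Argument (x−vt)/(2√(Dt)) = (127 − 126.192)/4.743 = 0.1704; ½·erfc(0.1704) = 0.4048.
C = 1.68 × 0.4048 = 0.680 mg/L.

0.680 mg/L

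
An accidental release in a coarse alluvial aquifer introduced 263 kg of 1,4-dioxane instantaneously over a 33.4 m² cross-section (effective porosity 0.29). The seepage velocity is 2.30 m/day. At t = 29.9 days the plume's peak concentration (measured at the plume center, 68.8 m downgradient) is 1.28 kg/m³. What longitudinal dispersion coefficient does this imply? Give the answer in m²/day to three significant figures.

At the plume center C_max = M/(n_e·A·√(4πDt)), so D = M²/(4πt·(n_e·A·C_max)²).
n_e·A·C_max = 0.29 × 33.4 × 1.28 = 12.40 kg/m.
D = 263²/(4π × 29.9 × 12.40²) = 1.20 m²/day.

1.20 m²/day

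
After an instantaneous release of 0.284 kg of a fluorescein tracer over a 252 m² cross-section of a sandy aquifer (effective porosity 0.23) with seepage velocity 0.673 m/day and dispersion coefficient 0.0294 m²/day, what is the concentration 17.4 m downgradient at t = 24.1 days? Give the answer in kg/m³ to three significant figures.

0.00100 kg/m³

For an instantaneous plane source, C(x,t) = M/(n_e·A·√(4πDt)) · exp(−(x−vt)²/(4Dt)), with n_e·A the pore (flow) area.
Plume center vt = 0.673 × 24.1 = 16.2193 m, so the well at 17.4 m is 1.1807 m downgradient of the peak.
√(4πDt) = 2.984 m, giving peak height M/(n_e·A·√(4πDt)) = 0.284/(0.23 × 252 × 2.984) = 0.001642 kg/m³.
(x−vt)²/(4Dt) = (1.1807)²/(4 × 0.0294 × 24.1) = 0.4919; exp(−0.4919) = 0.6115.
C = 0.001642 × 0.6115 = 0.00100 kg/m³.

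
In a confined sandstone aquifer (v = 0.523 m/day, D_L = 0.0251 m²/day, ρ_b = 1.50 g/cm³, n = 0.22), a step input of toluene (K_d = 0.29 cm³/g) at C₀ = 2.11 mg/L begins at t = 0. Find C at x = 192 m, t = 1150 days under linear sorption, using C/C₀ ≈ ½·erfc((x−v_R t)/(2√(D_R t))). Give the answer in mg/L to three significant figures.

Retardation factor R = 1 + ρ_b·K_d/n = 1 + 1.50 × 0.29/0.22 = 2.977.
Sorption retards both mechanisms: v_R = v/R = 0.1757 m/day, D_R = D/R = 0.008431 m²/day.
v_R·t = 0.1757 × 1150 = 202.055 m; 2√(D_R t) = 6.228 m; argument = (192 − 202.055)/6.228 = -1.614.
C = C₀ × ½·erfc(-1.614) = 2.11 × 0.9888 = 2.09 mg/L.

2.09 mg/L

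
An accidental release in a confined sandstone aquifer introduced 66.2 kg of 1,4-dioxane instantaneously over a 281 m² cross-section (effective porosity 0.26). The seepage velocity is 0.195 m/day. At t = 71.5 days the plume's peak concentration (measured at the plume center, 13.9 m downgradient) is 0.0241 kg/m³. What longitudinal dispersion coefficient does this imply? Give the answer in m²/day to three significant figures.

At the plume center C_max = M/(n_e·A·√(4πDt)), so D = M²/(4πt·(n_e·A·C_max)²).
n_e·A·C_max = 0.26 × 281 × 0.0241 = 1.761 kg/m.
D = 66.2²/(4π × 71.5 × 1.761²) = 1.57 m²/day.

1.57 m²/day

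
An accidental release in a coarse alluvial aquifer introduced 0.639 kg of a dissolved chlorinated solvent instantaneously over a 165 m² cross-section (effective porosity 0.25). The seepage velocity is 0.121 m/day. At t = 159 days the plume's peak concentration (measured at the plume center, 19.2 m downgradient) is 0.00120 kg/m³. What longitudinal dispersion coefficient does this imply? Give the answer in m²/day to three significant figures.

At the plume center C_max = M/(n_e·A·√(4πDt)), so D = M²/(4πt·(n_e·A·C_max)²).
n_e·A·C_max = 0.25 × 165 × 0.00120 = 0.04950 kg/m.
D = 0.639²/(4π × 159 × 0.04950²) = 0.0834 m²/day.

0.0834 m²/day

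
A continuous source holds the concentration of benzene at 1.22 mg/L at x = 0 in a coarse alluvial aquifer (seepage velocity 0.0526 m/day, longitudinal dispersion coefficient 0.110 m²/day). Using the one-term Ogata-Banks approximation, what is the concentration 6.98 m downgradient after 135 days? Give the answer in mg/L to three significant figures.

0.621 mg/L

For a continuous step input, C/C₀ ≈ ½·erfc((x−vt)/(2√(Dt))).
vt = 0.0526 × 135 = 7.101 m and 2√(Dt) = 2√(0.110 × 135) = 7.707 m.
Argument (x−vt)/(2√(Dt)) = (6.98 − 7.101)/7.707 = -0.01570; ½·erfc(-0.01570) = 0.5089.
C = 1.22 × 0.5089 = 0.621 mg/L.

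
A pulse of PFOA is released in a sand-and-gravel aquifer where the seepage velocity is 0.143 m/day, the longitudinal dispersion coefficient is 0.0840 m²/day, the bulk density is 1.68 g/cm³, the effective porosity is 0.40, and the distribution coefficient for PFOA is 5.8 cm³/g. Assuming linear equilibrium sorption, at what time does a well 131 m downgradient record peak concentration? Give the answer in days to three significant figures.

Retardation factor R = 1 + ρ_b·K_d/n = 1 + 1.68 × 5.8/0.40 = 25.36.
Sorption retards both mechanisms: v_R = v/R = 0.005639 m/day, D_R = D/R = 0.003312 m²/day.
Peak time from v_R²t² + 2D_R t − x² = 0: t = (√(D_R² + v_R²x²) − D_R)/v_R².
√(D_R² + v_R²x²) = √(0.003312² + 0.005639² × 131²) = 0.7387; v_R² = 3.180e-05.
t = (0.7387 − 0.003312)/3.180e-05 = 23100 days.

23100 days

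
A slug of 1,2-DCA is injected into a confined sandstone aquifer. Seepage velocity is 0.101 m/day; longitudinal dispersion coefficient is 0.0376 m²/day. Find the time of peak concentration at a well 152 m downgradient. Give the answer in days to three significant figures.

For the 1D instantaneous-source solution, setting ∂C/∂t = 0 at fixed x gives v²t² + 2Dt − x² = 0, so t = (√(D² + v²x²) − D)/v².
√(D² + v²x²) = √(0.0376² + 0.101² × 152²) = 15.35; v² = 0.010201.
t = (15.35 − 0.0376)/0.010201 = 1500 days (vs. the pure-advection estimate x/v = 1500 d).

1500 days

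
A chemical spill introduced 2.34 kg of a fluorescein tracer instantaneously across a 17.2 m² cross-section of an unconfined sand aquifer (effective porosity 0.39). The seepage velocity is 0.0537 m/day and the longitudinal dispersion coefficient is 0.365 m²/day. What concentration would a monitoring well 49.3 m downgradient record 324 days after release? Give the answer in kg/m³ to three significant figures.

0.00105 kg/m³

For an instantaneous plane source, C(x,t) = M/(n_e·A·√(4πDt)) · exp(−(x−vt)²/(4Dt)), with n_e·A the pore (flow) area.
Plume center vt = 0.0537 × 324 = 17.3988 m, so the well at 49.3 m is 31.9012 m downgradient of the peak.
√(4πDt) = 38.55 m, giving peak height M/(n_e·A·√(4πDt)) = 2.34/(0.39 × 17.2 × 38.55) = 0.009049 kg/m³.
(x−vt)²/(4Dt) = (31.9012)²/(4 × 0.365 × 324) = 2.151; exp(−2.151) = 0.1164.
C = 0.009049 × 0.1164 = 0.00105 kg/m³.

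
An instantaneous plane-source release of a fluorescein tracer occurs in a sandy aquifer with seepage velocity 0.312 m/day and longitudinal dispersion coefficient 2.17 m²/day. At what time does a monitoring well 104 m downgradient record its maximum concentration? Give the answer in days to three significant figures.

For the 1D instantaneous-source solution, setting ∂C/∂t = 0 at fixed x gives v²t² + 2Dt − x² = 0, so t = (√(D² + v²x²) − D)/v².
√(D² + v²x²) = √(2.17² + 0.312² × 104²) = 32.52; v² = 0.097344.
t = (32.52 − 2.17)/0.097344 = 312 days (vs. the pure-advection estimate x/v = 333 d).

312 days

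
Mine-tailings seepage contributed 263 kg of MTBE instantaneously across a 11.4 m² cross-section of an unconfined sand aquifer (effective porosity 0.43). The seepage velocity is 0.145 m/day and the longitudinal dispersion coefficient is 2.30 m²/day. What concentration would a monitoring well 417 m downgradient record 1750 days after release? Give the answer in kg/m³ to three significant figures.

0.0456 kg/m³

For an instantaneous plane source, C(x,t) = M/(n_e·A·√(4πDt)) · exp(−(x−vt)²/(4Dt)), with n_e·A the pore (flow) area.
Plume center vt = 0.145 × 1750 = 253.75 m, so the well at 417 m is 163.25 m downgradient of the peak.
√(4πDt) = 224.9 m, giving peak height M/(n_e·A·√(4πDt)) = 263/(0.43 × 11.4 × 224.9) = 0.2386 kg/m³.
(x−vt)²/(4Dt) = (163.25)²/(4 × 2.30 × 1750) = 1.655; exp(−1.655) = 0.1911.
C = 0.2386 × 0.1911 = 0.0456 kg/m³.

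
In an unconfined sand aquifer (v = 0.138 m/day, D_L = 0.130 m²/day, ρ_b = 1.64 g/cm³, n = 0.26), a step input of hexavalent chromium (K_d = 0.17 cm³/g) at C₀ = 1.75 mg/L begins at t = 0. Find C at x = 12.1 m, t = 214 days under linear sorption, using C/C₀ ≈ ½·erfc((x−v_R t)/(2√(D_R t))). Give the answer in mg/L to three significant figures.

1.16 mg/L

Retardation factor R = 1 + ρ_b·K_d/n = 1 + 1.64 × 0.17/0.26 = 2.072.
Sorption retards both mechanisms: v_R = v/R = 0.06660 m/day, D_R = D/R = 0.06274 m²/day.
v_R·t = 0.06660 × 214 = 14.2524 m; 2√(D_R t) = 7.328 m; argument = (12.1 − 14.2524)/7.328 = -0.2937.
C = C₀ × ½·erfc(-0.2937) = 1.75 × 0.6611 = 1.16 mg/L.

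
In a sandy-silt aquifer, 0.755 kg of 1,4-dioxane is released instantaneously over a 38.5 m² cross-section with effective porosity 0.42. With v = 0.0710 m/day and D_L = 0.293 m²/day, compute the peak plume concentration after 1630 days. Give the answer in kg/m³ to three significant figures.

0.000603 kg/m³

The peak of an instantaneous 1D plume sits at x = vt; there the Gaussian factor is 1 and C_max = M/(n_e·A·√(4πDt)), where n_e·A is the pore area the mass is dissolved in.
√(4πDt) = √(4π × 0.293 × 1630) = 77.47 m, so C_max = 0.755/(0.42 × 38.5 × 77.47) = 0.000603 kg/m³.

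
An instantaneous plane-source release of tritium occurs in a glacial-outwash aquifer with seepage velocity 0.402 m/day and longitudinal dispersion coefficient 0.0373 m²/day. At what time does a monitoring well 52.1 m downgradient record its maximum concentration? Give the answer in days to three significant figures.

For the 1D instantaneous-source solution, setting ∂C/∂t = 0 at fixed x gives v²t² + 2Dt − x² = 0, so t = (√(D² + v²x²) − D)/v².
√(D² + v²x²) = √(0.0373² + 0.402² × 52.1²) = 20.94; v² = 0.161604.
t = (20.94 − 0.0373)/0.161604 = 129 days (vs. the pure-advection estimate x/v = 130 d).

129 days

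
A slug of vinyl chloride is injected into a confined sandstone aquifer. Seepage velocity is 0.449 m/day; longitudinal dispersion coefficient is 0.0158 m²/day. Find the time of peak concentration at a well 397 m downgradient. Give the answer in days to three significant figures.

884 days

For the 1D instantaneous-source solution, setting ∂C/∂t = 0 at fixed x gives v²t² + 2Dt − x² = 0, so t = (√(D² + v²x²) − D)/v².
√(D² + v²x²) = √(0.0158² + 0.449² × 397²) = 178.3; v² = 0.201601.
t = (178.3 − 0.0158)/0.201601 = 884 days (vs. the pure-advection estimate x/v = 884 d).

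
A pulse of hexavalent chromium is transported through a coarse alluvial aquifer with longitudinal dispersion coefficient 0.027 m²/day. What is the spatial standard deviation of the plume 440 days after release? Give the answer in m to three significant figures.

4.87 m

Dispersive spreading gives a Gaussian with σ² = 2Dt; advection only shifts the center.
σ = √(2 × 0.027 × 440) = 4.87 m.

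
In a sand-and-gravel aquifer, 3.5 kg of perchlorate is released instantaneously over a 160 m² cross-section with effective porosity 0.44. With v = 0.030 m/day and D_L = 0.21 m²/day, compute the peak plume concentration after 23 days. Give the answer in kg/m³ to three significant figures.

The peak of an instantaneous 1D plume sits at x = vt; there the Gaussian factor is 1 and C_max = M/(n_e·A·√(4πDt)), where n_e·A is the pore area the mass is dissolved in.
√(4πDt) = √(4π × 0.21 × 23) = 7.791 m, so C_max = 3.5/(0.44 × 160 × 7.791) = 0.00638 kg/m³.

0.00638 kg/m³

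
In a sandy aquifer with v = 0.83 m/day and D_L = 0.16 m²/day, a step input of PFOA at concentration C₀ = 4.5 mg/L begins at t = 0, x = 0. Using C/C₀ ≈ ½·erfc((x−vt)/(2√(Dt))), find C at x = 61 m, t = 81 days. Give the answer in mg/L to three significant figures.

4.00 mg/L

For a continuous step input, C/C₀ ≈ ½·erfc((x−vt)/(2√(Dt))).
vt = 0.83 × 81 = 67.23 m and 2√(Dt) = 2√(0.16 × 81) = 7.200 m.
Argument (x−vt)/(2√(Dt)) = (61 − 67.23)/7.200 = -0.8653; ½·erfc(-0.8653) = 0.8895.
C = 4.5 × 0.8895 = 4.00 mg/L.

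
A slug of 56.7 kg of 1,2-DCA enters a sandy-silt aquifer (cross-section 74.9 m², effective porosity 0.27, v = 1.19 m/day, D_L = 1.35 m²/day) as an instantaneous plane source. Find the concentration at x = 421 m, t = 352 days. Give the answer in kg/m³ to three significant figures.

For an instantaneous plane source, C(x,t) = M/(n_e·A·√(4πDt)) · exp(−(x−vt)²/(4Dt)), with n_e·A the pore (flow) area.
Plume center vt = 1.19 × 352 = 418.88 m, so the well at 421 m is 2.12 m downgradient of the peak.
√(4πDt) = 77.28 m, giving peak height M/(n_e·A·√(4πDt)) = 56.7/(0.27 × 74.9 × 77.28) = 0.03628 kg/m³.
(x−vt)²/(4Dt) = (2.12)²/(4 × 1.35 × 352) = 0.002364; exp(−0.002364) = 0.9976.
C = 0.03628 × 0.9976 = 0.0362 kg/m³.

0.0362 kg/m³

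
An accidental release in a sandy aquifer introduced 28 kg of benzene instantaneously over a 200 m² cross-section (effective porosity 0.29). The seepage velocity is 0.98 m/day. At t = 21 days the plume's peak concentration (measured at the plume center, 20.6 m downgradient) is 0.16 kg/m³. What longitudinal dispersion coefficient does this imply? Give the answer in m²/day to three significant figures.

0.0345 m²/day

At the plume center C_max = M/(n_e·A·√(4πDt)), so D = M²/(4πt·(n_e·A·C_max)²).
n_e·A·C_max = 0.29 × 200 × 0.16 = 9.280 kg/m.
D = 28²/(4π × 21 × 9.280²) = 0.0345 m²/day.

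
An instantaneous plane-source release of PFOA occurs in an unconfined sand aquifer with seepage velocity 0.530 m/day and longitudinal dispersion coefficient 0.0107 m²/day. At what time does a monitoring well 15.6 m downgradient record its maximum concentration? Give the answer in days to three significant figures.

For the 1D instantaneous-source solution, setting ∂C/∂t = 0 at fixed x gives v²t² + 2Dt − x² = 0, so t = (√(D² + v²x²) − D)/v².
√(D² + v²x²) = √(0.0107² + 0.530² × 15.6²) = 8.268; v² = 0.2809.
t = (8.268 − 0.0107)/0.2809 = 29.4 days (vs. the pure-advection estimate x/v = 29.4 d).

29.4 days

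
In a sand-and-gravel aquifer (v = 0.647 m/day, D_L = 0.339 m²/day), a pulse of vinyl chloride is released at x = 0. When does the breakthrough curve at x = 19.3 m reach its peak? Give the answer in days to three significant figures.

29.0 days

For the 1D instantaneous-source solution, setting ∂C/∂t = 0 at fixed x gives v²t² + 2Dt − x² = 0, so t = (√(D² + v²x²) − D)/v².
√(D² + v²x²) = √(0.339² + 0.647² × 19.3²) = 12.49; v² = 0.418609.
t = (12.49 − 0.339)/0.418609 = 29.0 days (vs. the pure-advection estimate x/v = 29.8 d).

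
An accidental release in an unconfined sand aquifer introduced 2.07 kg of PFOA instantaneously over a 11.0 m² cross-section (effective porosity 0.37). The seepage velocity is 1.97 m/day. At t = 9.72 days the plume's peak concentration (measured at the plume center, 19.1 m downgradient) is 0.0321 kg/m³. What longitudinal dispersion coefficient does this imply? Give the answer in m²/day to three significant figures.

At the plume center C_max = M/(n_e·A·√(4πDt)), so D = M²/(4πt·(n_e·A·C_max)²).
n_e·A·C_max = 0.37 × 11.0 × 0.0321 = 0.1306 kg/m.
D = 2.07²/(4π × 9.72 × 0.1306²) = 2.06 m²/day.

2.06 m²/day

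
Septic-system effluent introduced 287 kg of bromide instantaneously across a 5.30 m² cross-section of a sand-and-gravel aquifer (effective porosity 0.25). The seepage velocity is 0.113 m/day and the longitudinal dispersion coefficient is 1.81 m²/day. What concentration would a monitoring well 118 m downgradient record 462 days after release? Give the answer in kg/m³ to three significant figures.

For an instantaneous plane source, C(x,t) = M/(n_e·A·√(4πDt)) · exp(−(x−vt)²/(4Dt)), with n_e·A the pore (flow) area.
Plume center vt = 0.113 × 462 = 52.206 m, so the well at 118 m is 65.794 m downgradient of the peak.
√(4πDt) = 102.5 m, giving peak height M/(n_e·A·√(4πDt)) = 287/(0.25 × 5.30 × 102.5) = 2.113 kg/m³.
(x−vt)²/(4Dt) = (65.794)²/(4 × 1.81 × 462) = 1.294; exp(−1.294) = 0.2742.
C = 2.113 × 0.2742 = 0.579 kg/m³.

0.579 kg/m³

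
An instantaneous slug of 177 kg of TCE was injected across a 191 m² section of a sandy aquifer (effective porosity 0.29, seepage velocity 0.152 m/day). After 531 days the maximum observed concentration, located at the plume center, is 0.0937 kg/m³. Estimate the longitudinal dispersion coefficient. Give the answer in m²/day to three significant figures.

0.174 m²/day

At the plume center C_max = M/(n_e·A·√(4πDt)), so D = M²/(4πt·(n_e·A·C_max)²).
n_e·A·C_max = 0.29 × 191 × 0.0937 = 5.190 kg/m.
D = 177²/(4π × 531 × 5.190²) = 0.174 m²/day.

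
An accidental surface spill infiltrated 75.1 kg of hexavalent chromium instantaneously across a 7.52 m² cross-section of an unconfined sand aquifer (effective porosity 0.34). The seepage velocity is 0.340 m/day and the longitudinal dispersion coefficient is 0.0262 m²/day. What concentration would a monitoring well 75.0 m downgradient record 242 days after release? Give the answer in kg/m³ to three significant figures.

0.407 kg/m³

For an instantaneous plane source, C(x,t) = M/(n_e·A·√(4πDt)) · exp(−(x−vt)²/(4Dt)), with n_e·A the pore (flow) area.
Plume center vt = 0.340 × 242 = 82.28 m, so the well at 75.0 m is 7.28 m upgradient of the peak.
√(4πDt) = 8.926 m, giving peak height M/(n_e·A·√(4πDt)) = 75.1/(0.34 × 7.52 × 8.926) = 3.291 kg/m³.
(x−vt)²/(4Dt) = (-7.28)²/(4 × 0.0262 × 242) = 2.090; exp(−2.090) = 0.1237.
C = 3.291 × 0.1237 = 0.407 kg/m³.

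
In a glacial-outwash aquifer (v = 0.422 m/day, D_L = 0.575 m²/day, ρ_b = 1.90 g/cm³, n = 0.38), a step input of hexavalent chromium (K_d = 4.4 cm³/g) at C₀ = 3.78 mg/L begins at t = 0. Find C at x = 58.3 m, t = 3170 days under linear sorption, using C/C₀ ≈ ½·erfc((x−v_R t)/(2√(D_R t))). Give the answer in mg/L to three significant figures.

Retardation factor R = 1 + ρ_b·K_d/n = 1 + 1.90 × 4.4/0.38 = 23.00.
Sorption retards both mechanisms: v_R = v/R = 0.01835 m/day, D_R = D/R = 0.02500 m²/day.
v_R·t = 0.01835 × 3170 = 58.1695 m; 2√(D_R t) = 17.80 m; argument = (58.3 − 58.1695)/17.80 = 0.007331.
C = C₀ × ½·erfc(0.007331) = 3.78 × 0.4959 = 1.87 mg/L.

1.87 mg/L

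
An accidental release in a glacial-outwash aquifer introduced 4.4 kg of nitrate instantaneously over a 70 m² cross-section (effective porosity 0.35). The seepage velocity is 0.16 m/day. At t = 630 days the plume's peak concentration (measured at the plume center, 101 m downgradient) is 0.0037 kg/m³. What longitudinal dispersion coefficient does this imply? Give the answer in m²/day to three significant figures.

At the plume center C_max = M/(n_e·A·√(4πDt)), so D = M²/(4πt·(n_e·A·C_max)²).
n_e·A·C_max = 0.35 × 70 × 0.0037 = 0.09065 kg/m.
D = 4.4²/(4π × 630 × 0.09065²) = 0.298 m²/day.

0.298 m²/day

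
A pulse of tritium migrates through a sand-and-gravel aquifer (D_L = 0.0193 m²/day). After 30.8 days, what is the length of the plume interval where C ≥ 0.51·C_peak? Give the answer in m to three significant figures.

The plume is Gaussian with σ = √(2Dt) = √(2 × 0.0193 × 30.8) = 1.090 m.
C/C_peak = exp(−Δx²/(2σ²)) = 0.51 ⇒ Δx = σ·√(−2 ln 0.51) = 1.090 × 1.160 = 1.264 m.
Width = 2Δx = 2.53 m.

2.53 m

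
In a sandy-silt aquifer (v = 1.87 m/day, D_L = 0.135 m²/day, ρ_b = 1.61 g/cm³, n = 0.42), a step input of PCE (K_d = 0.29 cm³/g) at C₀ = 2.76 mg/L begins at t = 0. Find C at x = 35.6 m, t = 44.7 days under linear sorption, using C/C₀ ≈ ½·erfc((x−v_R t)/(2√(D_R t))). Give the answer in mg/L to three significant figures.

2.63 mg/L

Retardation factor R = 1 + ρ_b·K_d/n = 1 + 1.61 × 0.29/0.42 = 2.112.
Sorption retards both mechanisms: v_R = v/R = 0.8854 m/day, D_R = D/R = 0.06392 m²/day.
v_R·t = 0.8854 × 44.7 = 39.57738 m; 2√(D_R t) = 3.381 m; argument = (35.6 − 39.57738)/3.381 = -1.176.
C = C₀ × ½·erfc(-1.176) = 2.76 × 0.9519 = 2.63 mg/L.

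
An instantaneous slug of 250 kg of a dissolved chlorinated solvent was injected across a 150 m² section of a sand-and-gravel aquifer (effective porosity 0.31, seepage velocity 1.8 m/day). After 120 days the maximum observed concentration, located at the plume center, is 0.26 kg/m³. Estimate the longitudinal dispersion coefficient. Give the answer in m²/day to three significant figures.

At the plume center C_max = M/(n_e·A·√(4πDt)), so D = M²/(4πt·(n_e·A·C_max)²).
n_e·A·C_max = 0.31 × 150 × 0.26 = 12.09 kg/m.
D = 250²/(4π × 120 × 12.09²) = 0.284 m²/day.

0.284 m²/day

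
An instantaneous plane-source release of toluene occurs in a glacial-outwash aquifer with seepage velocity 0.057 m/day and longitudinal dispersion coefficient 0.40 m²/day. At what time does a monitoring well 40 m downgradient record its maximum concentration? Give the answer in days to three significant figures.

589 days

For the 1D instantaneous-source solution, setting ∂C/∂t = 0 at fixed x gives v²t² + 2Dt − x² = 0, so t = (√(D² + v²x²) − D)/v².
√(D² + v²x²) = √(0.40² + 0.057² × 40²) = 2.315; v² = 0.003249.
t = (2.315 − 0.40)/0.003249 = 589 days (vs. the pure-advection estimate x/v = 702 d).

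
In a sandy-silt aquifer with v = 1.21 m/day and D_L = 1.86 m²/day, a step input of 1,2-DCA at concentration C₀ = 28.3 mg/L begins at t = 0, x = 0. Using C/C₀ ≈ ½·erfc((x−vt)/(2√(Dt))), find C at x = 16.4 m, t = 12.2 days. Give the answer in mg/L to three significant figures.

11.4 mg/L

For a continuous step input, C/C₀ ≈ ½·erfc((x−vt)/(2√(Dt))).
vt = 1.21 × 12.2 = 14.762 m and 2√(Dt) = 2√(1.86 × 12.2) = 9.527 m.
Argument (x−vt)/(2√(Dt)) = (16.4 − 14.762)/9.527 = 0.1719; ½·erfc(0.1719) = 0.4040.
C = 28.3 × 0.4040 = 11.4 mg/L.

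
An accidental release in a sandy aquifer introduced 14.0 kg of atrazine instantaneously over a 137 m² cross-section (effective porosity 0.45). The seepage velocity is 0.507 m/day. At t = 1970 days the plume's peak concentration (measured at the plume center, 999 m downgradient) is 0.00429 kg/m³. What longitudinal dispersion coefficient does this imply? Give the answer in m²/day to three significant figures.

At the plume center C_max = M/(n_e·A·√(4πDt)), so D = M²/(4πt·(n_e·A·C_max)²).
n_e·A·C_max = 0.45 × 137 × 0.00429 = 0.2645 kg/m.
D = 14.0²/(4π × 1970 × 0.2645²) = 0.113 m²/day.

0.113 m²/day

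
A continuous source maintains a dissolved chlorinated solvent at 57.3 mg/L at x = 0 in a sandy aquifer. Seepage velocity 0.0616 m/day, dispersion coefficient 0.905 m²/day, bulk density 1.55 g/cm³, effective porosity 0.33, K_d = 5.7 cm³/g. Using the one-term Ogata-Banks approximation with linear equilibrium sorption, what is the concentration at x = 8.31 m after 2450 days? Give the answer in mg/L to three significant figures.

23.5 mg/L

Retardation factor R = 1 + ρ_b·K_d/n = 1 + 1.55 × 5.7/0.33 = 27.77.
Sorption retards both mechanisms: v_R = v/R = 0.002218 m/day, D_R = D/R = 0.03259 m²/day.
v_R·t = 0.002218 × 2450 = 5.4341 m; 2√(D_R t) = 17.87 m; argument = (8.31 − 5.4341)/17.87 = 0.1609.
C = C₀ × ½·erfc(0.1609) = 57.3 × 0.4100 = 23.5 mg/L.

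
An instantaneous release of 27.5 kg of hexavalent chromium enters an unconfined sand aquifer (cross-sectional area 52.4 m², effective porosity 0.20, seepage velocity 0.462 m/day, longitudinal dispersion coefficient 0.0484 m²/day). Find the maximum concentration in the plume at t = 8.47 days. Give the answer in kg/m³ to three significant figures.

The peak of an instantaneous 1D plume sits at x = vt; there the Gaussian factor is 1 and C_max = M/(n_e·A·√(4πDt)), where n_e·A is the pore area the mass is dissolved in.
√(4πDt) = √(4π × 0.0484 × 8.47) = 2.270 m, so C_max = 27.5/(0.20 × 52.4 × 2.270) = 1.16 kg/m³.

1.16 kg/m³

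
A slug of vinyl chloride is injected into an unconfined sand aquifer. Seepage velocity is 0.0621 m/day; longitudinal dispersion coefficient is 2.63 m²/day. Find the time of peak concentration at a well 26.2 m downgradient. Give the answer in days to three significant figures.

120 days

For the 1D instantaneous-source solution, setting ∂C/∂t = 0 at fixed x gives v²t² + 2Dt − x² = 0, so t = (√(D² + v²x²) − D)/v².
√(D² + v²x²) = √(2.63² + 0.0621² × 26.2²) = 3.093; v² = 0.00385641.
t = (3.093 − 2.63)/0.00385641 = 120 days (vs. the pure-advection estimate x/v = 422 d).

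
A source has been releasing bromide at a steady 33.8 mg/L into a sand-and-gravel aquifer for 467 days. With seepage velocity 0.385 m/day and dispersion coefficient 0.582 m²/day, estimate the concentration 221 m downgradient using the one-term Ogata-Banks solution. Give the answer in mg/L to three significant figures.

1.30 mg/L

For a continuous step input, C/C₀ ≈ ½·erfc((x−vt)/(2√(Dt))).
vt = 0.385 × 467 = 179.795 m and 2√(Dt) = 2√(0.582 × 467) = 32.97 m.
Argument (x−vt)/(2√(Dt)) = (221 − 179.795)/32.97 = 1.250; ½·erfc(1.250) = 0.03855.
C = 33.8 × 0.03855 = 1.30 mg/L.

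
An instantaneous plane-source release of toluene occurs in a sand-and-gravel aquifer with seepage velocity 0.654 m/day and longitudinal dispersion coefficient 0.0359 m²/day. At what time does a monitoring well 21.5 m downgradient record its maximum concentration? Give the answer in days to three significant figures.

32.8 days

For the 1D instantaneous-source solution, setting ∂C/∂t = 0 at fixed x gives v²t² + 2Dt − x² = 0, so t = (√(D² + v²x²) − D)/v².
√(D² + v²x²) = √(0.0359² + 0.654² × 21.5²) = 14.06; v² = 0.427716.
t = (14.06 − 0.0359)/0.427716 = 32.8 days (vs. the pure-advection estimate x/v = 32.9 d).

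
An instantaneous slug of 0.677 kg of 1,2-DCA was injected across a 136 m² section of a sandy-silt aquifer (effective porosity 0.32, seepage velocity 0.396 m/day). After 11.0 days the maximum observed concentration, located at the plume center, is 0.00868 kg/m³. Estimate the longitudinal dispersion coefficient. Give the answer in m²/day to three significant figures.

0.0232 m²/day

At the plume center C_max = M/(n_e·A·√(4πDt)), so D = M²/(4πt·(n_e·A·C_max)²).
n_e·A·C_max = 0.32 × 136 × 0.00868 = 0.3778 kg/m.
D = 0.677²/(4π × 11.0 × 0.3778²) = 0.0232 m²/day.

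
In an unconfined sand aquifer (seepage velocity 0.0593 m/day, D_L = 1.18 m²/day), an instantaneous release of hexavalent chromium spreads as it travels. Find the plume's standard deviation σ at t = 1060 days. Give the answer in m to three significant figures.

50.0 m

Dispersive spreading gives a Gaussian with σ² = 2Dt; advection only shifts the center.
σ = √(2 × 1.18 × 1060) = 50.0 m.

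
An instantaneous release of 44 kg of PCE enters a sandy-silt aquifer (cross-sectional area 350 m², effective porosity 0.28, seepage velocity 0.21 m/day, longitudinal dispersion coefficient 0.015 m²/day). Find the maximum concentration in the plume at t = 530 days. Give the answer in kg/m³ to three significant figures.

0.0449 kg/m³

The peak of an instantaneous 1D plume sits at x = vt; there the Gaussian factor is 1 and C_max = M/(n_e·A·√(4πDt)), where n_e·A is the pore area the mass is dissolved in.
√(4πDt) = √(4π × 0.015 × 530) = 9.995 m, so C_max = 44/(0.28 × 350 × 9.995) = 0.0449 kg/m³.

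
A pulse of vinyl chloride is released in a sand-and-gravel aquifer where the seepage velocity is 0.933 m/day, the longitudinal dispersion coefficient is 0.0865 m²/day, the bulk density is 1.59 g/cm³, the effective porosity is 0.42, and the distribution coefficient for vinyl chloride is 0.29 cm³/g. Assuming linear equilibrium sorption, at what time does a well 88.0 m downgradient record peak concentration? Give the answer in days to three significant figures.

Retardation factor R = 1 + ρ_b·K_d/n = 1 + 1.59 × 0.29/0.42 = 2.098.
Sorption retards both mechanisms: v_R = v/R = 0.4447 m/day, D_R = D/R = 0.04123 m²/day.
Peak time from v_R²t² + 2D_R t − x² = 0: t = (√(D_R² + v_R²x²) − D_R)/v_R².
√(D_R² + v_R²x²) = √(0.04123² + 0.4447² × 88.0²) = 39.13; v_R² = 0.1978.
t = (39.13 − 0.04123)/0.1978 = 198 days.

198 days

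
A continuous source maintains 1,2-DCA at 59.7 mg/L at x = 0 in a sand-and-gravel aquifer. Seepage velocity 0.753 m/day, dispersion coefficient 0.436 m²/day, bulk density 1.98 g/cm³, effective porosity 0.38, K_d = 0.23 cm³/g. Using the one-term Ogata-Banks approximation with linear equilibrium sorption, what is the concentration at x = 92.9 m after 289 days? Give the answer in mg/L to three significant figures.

Retardation factor R = 1 + ρ_b·K_d/n = 1 + 1.98 × 0.23/0.38 = 2.198.
Sorption retards both mechanisms: v_R = v/R = 0.3426 m/day, D_R = D/R = 0.1984 m²/day.
v_R·t = 0.3426 × 289 = 99.0114 m; 2√(D_R t) = 15.14 m; argument = (92.9 − 99.0114)/15.14 = -0.4037.
C = C₀ × ½·erfc(-0.4037) = 59.7 × 0.7160 = 42.7 mg/L.

42.7 mg/L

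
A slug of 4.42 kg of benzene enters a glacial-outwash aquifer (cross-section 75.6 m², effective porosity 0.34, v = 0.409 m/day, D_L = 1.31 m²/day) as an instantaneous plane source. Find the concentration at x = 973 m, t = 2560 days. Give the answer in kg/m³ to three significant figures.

0.000557 kg/m³

For an instantaneous plane source, C(x,t) = M/(n_e·A·√(4πDt)) · exp(−(x−vt)²/(4Dt)), with n_e·A the pore (flow) area.
Plume center vt = 0.409 × 2560 = 1047.04 m, so the well at 973 m is 74.04 m upgradient of the peak.
√(4πDt) = 205.3 m, giving peak height M/(n_e·A·√(4πDt)) = 4.42/(0.34 × 75.6 × 205.3) = 0.0008376 kg/m³.
(x−vt)²/(4Dt) = (-74.04)²/(4 × 1.31 × 2560) = 0.4087; exp(−0.4087) = 0.6645.
C = 0.0008376 × 0.6645 = 0.000557 kg/m³.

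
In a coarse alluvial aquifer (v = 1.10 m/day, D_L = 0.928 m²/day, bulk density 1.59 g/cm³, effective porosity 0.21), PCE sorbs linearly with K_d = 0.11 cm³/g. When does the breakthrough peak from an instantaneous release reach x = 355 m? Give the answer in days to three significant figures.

Retardation factor R = 1 + ρ_b·K_d/n = 1 + 1.59 × 0.11/0.21 = 1.833.
Sorption retards both mechanisms: v_R = v/R = 0.6001 m/day, D_R = D/R = 0.5063 m²/day.
Peak time from v_R²t² + 2D_R t − x² = 0: t = (√(D_R² + v_R²x²) − D_R)/v_R².
√(D_R² + v_R²x²) = √(0.5063² + 0.6001² × 355²) = 213.0; v_R² = 0.3601.
t = (213.0 − 0.5063)/0.3601 = 590 days.

590 days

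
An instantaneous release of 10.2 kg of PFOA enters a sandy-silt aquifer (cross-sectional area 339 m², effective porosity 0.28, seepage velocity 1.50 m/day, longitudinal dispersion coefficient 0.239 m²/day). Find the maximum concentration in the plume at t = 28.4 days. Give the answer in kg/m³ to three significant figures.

0.0116 kg/m³

The peak of an instantaneous 1D plume sits at x = vt; there the Gaussian factor is 1 and C_max = M/(n_e·A·√(4πDt)), where n_e·A is the pore area the mass is dissolved in.
√(4πDt) = √(4π × 0.239 × 28.4) = 9.236 m, so C_max = 10.2/(0.28 × 339 × 9.236) = 0.0116 kg/m³.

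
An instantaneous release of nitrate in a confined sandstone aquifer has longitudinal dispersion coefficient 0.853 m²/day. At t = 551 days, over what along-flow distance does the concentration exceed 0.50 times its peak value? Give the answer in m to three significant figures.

72.2 m

The plume is Gaussian with σ = √(2Dt) = √(2 × 0.853 × 551) = 30.66 m.
C/C_peak = exp(−Δx²/(2σ²)) = 0.50 ⇒ Δx = σ·√(−2 ln 0.50) = 30.66 × 1.177 = 36.09 m.
Width = 2Δx = 72.2 m.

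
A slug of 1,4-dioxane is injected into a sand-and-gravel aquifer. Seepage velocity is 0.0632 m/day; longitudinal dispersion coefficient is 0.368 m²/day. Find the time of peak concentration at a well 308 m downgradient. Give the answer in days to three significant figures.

4780 days

For the 1D instantaneous-source solution, setting ∂C/∂t = 0 at fixed x gives v²t² + 2Dt − x² = 0, so t = (√(D² + v²x²) − D)/v².
√(D² + v²x²) = √(0.368² + 0.0632² × 308²) = 19.47; v² = 0.00399424.
t = (19.47 − 0.368)/0.00399424 = 4780 days (vs. the pure-advection estimate x/v = 4870 d).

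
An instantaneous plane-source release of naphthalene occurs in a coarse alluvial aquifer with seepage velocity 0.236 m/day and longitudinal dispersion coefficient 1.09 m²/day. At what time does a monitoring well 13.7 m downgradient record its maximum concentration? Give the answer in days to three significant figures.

For the 1D instantaneous-source solution, setting ∂C/∂t = 0 at fixed x gives v²t² + 2Dt − x² = 0, so t = (√(D² + v²x²) − D)/v².
√(D² + v²x²) = √(1.09² + 0.236² × 13.7²) = 3.412; v² = 0.055696.
t = (3.412 − 1.09)/0.055696 = 41.7 days (vs. the pure-advection estimate x/v = 58.1 d).

41.7 days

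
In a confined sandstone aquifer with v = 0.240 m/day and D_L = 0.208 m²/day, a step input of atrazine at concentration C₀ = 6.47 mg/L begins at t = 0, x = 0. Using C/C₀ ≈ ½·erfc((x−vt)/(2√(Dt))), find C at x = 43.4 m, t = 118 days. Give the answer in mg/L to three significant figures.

For a continuous step input, C/C₀ ≈ ½·erfc((x−vt)/(2√(Dt))).
vt = 0.240 × 118 = 28.32 m and 2√(Dt) = 2√(0.208 × 118) = 9.908 m.
Argument (x−vt)/(2√(Dt)) = (43.4 − 28.32)/9.908 = 1.522; ½·erfc(1.522) = 0.01568.
C = 6.47 × 0.01568 = 0.101 mg/L.

0.101 mg/L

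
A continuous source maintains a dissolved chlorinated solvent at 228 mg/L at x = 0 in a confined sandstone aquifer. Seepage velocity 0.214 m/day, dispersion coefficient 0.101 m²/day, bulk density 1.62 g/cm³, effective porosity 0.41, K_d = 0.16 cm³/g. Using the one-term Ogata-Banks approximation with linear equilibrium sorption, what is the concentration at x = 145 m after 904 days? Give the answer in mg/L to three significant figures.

Retardation factor R = 1 + ρ_b·K_d/n = 1 + 1.62 × 0.16/0.41 = 1.632.
Sorption retards both mechanisms: v_R = v/R = 0.1311 m/day, D_R = D/R = 0.06189 m²/day.
v_R·t = 0.1311 × 904 = 118.5144 m; 2√(D_R t) = 14.96 m; argument = (145 − 118.5144)/14.96 = 1.770.
C = C₀ × ½·erfc(1.770) = 228 × 0.006155 = 1.40 mg/L.

1.40 mg/L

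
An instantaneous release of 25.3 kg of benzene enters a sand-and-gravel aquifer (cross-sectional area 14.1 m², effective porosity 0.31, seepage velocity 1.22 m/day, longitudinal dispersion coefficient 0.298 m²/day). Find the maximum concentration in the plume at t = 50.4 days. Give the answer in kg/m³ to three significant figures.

The peak of an instantaneous 1D plume sits at x = vt; there the Gaussian factor is 1 and C_max = M/(n_e·A·√(4πDt)), where n_e·A is the pore area the mass is dissolved in.
√(4πDt) = √(4π × 0.298 × 50.4) = 13.74 m, so C_max = 25.3/(0.31 × 14.1 × 13.74) = 0.421 kg/m³.

0.421 kg/m³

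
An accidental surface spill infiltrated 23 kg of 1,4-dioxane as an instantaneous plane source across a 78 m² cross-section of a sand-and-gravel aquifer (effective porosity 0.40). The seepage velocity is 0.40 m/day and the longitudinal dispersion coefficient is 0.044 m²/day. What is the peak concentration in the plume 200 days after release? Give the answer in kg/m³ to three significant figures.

0.0701 kg/m³

The peak of an instantaneous 1D plume sits at x = vt; there the Gaussian factor is 1 and C_max = M/(n_e·A·√(4πDt)), where n_e·A is the pore area the mass is dissolved in.
√(4πDt) = √(4π × 0.044 × 200) = 10.52 m, so C_max = 23/(0.40 × 78 × 10.52) = 0.0701 kg/m³.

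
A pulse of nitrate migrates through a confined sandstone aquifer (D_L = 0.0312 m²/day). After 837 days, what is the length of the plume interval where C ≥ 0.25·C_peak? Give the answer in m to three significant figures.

The plume is Gaussian with σ = √(2Dt) = √(2 × 0.0312 × 837) = 7.227 m.
C/C_peak = exp(−Δx²/(2σ²)) = 0.25 ⇒ Δx = σ·√(−2 ln 0.25) = 7.227 × 1.665 = 12.03 m.
Width = 2Δx = 24.1 m.

24.1 m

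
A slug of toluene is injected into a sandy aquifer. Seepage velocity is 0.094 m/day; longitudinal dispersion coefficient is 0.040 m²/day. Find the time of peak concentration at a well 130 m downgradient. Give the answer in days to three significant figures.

For the 1D instantaneous-source solution, setting ∂C/∂t = 0 at fixed x gives v²t² + 2Dt − x² = 0, so t = (√(D² + v²x²) − D)/v².
√(D² + v²x²) = √(0.040² + 0.094² × 130²) = 12.22; v² = 0.008836.
t = (12.22 − 0.040)/0.008836 = 1380 days (vs. the pure-advection estimate x/v = 1380 d).

1380 days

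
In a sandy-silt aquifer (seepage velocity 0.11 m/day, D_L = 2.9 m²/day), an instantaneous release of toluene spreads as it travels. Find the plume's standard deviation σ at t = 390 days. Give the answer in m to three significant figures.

47.6 m

Dispersive spreading gives a Gaussian with σ² = 2Dt; advection only shifts the center.
σ = √(2 × 2.9 × 390) = 47.6 m.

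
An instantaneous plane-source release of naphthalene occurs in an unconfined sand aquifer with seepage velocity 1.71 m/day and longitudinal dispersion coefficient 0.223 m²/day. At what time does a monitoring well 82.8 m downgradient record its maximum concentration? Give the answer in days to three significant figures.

48.3 days

For the 1D instantaneous-source solution, setting ∂C/∂t = 0 at fixed x gives v²t² + 2Dt − x² = 0, so t = (√(D² + v²x²) − D)/v².
√(D² + v²x²) = √(0.223² + 1.71² × 82.8²) = 141.6; v² = 2.9241.
t = (141.6 − 0.223)/2.9241 = 48.3 days (vs. the pure-advection estimate x/v = 48.4 d).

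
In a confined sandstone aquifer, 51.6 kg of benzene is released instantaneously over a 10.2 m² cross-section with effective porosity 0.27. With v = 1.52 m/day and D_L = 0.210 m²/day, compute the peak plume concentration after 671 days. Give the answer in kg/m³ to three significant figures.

The peak of an instantaneous 1D plume sits at x = vt; there the Gaussian factor is 1 and C_max = M/(n_e·A·√(4πDt)), where n_e·A is the pore area the mass is dissolved in.
√(4πDt) = √(4π × 0.210 × 671) = 42.08 m, so C_max = 51.6/(0.27 × 10.2 × 42.08) = 0.445 kg/m³.

0.445 kg/m³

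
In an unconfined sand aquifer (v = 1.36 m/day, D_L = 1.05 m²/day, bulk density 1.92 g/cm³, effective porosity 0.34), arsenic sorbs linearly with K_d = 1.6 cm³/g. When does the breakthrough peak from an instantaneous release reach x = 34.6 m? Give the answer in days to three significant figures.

Retardation factor R = 1 + ρ_b·K_d/n = 1 + 1.92 × 1.6/0.34 = 10.04.
Sorption retards both mechanisms: v_R = v/R = 0.1355 m/day, D_R = D/R = 0.1046 m²/day.
Peak time from v_R²t² + 2D_R t − x² = 0: t = (√(D_R² + v_R²x²) − D_R)/v_R².
√(D_R² + v_R²x²) = √(0.1046² + 0.1355² × 34.6²) = 4.689; v_R² = 0.01836.
t = (4.689 − 0.1046)/0.01836 = 250 days.

250 days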